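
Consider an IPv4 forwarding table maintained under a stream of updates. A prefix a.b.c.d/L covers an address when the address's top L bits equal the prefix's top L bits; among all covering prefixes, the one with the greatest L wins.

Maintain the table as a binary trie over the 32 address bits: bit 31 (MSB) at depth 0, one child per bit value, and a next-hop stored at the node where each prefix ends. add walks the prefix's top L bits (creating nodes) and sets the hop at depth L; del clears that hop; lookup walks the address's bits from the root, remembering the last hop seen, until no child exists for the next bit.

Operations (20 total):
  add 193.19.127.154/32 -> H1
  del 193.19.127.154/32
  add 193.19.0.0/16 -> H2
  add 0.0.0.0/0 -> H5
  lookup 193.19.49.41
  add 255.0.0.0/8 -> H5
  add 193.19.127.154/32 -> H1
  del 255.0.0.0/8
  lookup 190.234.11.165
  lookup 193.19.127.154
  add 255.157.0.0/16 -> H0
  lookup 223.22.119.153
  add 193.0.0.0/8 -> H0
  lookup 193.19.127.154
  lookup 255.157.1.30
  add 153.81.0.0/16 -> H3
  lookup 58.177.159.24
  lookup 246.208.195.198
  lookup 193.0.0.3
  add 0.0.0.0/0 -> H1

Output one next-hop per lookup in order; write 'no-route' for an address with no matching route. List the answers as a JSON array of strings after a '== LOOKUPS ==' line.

Apply in order:
  add 193.19.127.154/32 -> H1 at depth 32
  - 193.19.127.154/32 clear@32
  add 193.19.0.0/16 -> H2 at depth 16
  add 0.0.0.0/0 -> H5 at depth 0
  lookup 193.19.49.41: bits 11000001000100110 walk d0:H5→d1:-→d2:-→d3:-→d4:-→d5:-→d6:-→d7:-→d8:-→d9:-→d10:-→d11:-→d12:-→d13:-→d14:-→d15:-→d16:H2→d17:- -> H2
  add 255.0.0.0/8 -> H5 at depth 8
  add 193.19.127.154/32 -> H1 at depth 32
  - 255.0.0.0/8 clear@8
  lookup 190.234.11.165: bits 1 walk d0:H5→d1:- -> H5
  lookup 193.19.127.154: bits 11000001000100110111111110011010 walk d0:H5→d1:-→d2:-→d3:-→d4:-→d5:-→d6:-→d7:-→d8:-→d9:-→d10:-→d11:-→d12:-→d13:-→d14:-→d15:-→d16:H2→d17:-→d18:-→d19:-→d20:-→d21:-→d22:-→d23:-→d24:-→d25:-→d26:-→d27:-→d28:-→d29:-→d30:-→d31:-→d32:H1 -> H1
  add 255.157.0.0/16 -> H0 at depth 16
  lookup 223.22.119.153: bits 110 walk d0:H5→d1:-→d2:-→d3:- -> H5
  add 193.0.0.0/8 -> H0 at depth 8
  lookup 193.19.127.154: bits 11000001000100110111111110011010 walk d0:H5→d1:-→d2:-→d3:-→d4:-→d5:-→d6:-→d7:-→d8:H0→d9:-→d10:-→d11:-→d12:-→d13:-→d14:-→d15:-→d16:H2→d17:-→d18:-→d19:-→d20:-→d21:-→d22:-→d23:-→d24:-→d25:-→d26:-→d27:-→d28:-→d29:-→d30:-→d31:-→d32:H1 -> H1
  lookup 255.157.1.30: bits 1111111110011101 walk d0:H5→d1:-→d2:-→d3:-→d4:-→d5:-→d6:-→d7:-→d8:-→d9:-→d10:-→d11:-→d12:-→d13:-→d14:-→d15:-→d16:H0 -> H0
  add 153.81.0.0/16 -> H3 at depth 16
  lookup 58.177.159.24: bits ε walk d0:H5 -> H5
  lookup 246.208.195.198: bits 1111 walk d0:H5→d1:-→d2:-→d3:-→d4:- -> H5
  lookup 193.0.0.3: bits 11000001000 walk d0:H5→d1:-→d2:-→d3:-→d4:-→d5:-→d6:-→d7:-→d8:H0→d9:-→d10:-→d11:- -> H0
  add 0.0.0.0/0 -> H1 at depth 0

== LOOKUPS ==
["H2","H5","H1","H5","H1","H0","H5","H5","H0"]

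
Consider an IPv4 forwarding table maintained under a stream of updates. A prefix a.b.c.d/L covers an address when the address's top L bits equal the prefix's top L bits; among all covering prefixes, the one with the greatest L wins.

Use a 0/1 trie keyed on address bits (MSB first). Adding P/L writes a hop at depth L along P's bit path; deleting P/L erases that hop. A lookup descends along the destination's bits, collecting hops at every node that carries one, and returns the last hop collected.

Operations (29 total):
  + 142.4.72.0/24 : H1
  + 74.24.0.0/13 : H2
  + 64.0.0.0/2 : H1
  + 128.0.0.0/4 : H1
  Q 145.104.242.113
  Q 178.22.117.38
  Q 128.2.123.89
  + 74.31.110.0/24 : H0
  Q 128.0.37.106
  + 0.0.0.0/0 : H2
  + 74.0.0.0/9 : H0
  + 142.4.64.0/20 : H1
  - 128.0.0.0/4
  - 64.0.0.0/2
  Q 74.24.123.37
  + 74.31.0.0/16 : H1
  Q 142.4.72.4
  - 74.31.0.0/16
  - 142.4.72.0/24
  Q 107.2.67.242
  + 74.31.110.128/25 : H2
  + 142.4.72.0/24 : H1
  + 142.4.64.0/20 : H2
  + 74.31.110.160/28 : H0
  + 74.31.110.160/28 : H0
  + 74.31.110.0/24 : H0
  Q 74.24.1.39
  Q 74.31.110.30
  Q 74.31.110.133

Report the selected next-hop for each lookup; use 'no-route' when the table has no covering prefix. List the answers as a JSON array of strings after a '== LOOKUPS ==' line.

Process each operation:
  add 142.4.72.0/24 -> H1 at depth 24
  add 74.24.0.0/13 -> H2 at depth 13
  add 64.0.0.0/2 -> H1 at depth 2
  add 128.0.0.0/4 -> H1 at depth 4
  ? 145.104.242.113  path d0:-→d1:-→d2:-→d3:-  best=no-route
  ? 178.22.117.38  path d0:-→d1:-→d2:-  best=no-route
  ? 128.2.123.89  path d0:-→d1:-→d2:-→d3:-→d4:H1  best=H1
  add 74.31.110.0/24 -> H0 at depth 24
  ? 128.0.37.106  path d0:-→d1:-→d2:-→d3:-→d4:H1  best=H1
  add 0.0.0.0/0 -> H2 at depth 0
  add 74.0.0.0/9 -> H0 at depth 9
  add 142.4.64.0/20 -> H1 at depth 20
  del 128.0.0.0/4 (clear depth 4)
  del 64.0.0.0/2 (clear depth 2)
  ? 74.24.123.37  path d0:H2→d1:-→d2:-→d3:-→d4:-→d5:-→d6:-→d7:-→d8:-→d9:H0→d10:-→d11:-→d12:-→d13:H2  best=H2
  add 74.31.0.0/16 -> H1 at depth 16
  ? 142.4.72.4  path d0:H2→d1:-→d2:-→d3:-→d4:-→d5:-→d6:-→d7:-→d8:-→d9:-→d10:-→d11:-→d12:-→d13:-→d14:-→d15:-→d16:-→d17:-→d18:-→d19:-→d20:H1→d21:-→d22:-→d23:-→d24:H1  best=H1
  del 74.31.0.0/16 (clear depth 16)
  del 142.4.72.0/24 (clear depth 24)
  ? 107.2.67.242  path d0:H2→d1:-→d2:-  best=H2
  add 74.31.110.128/25 -> H2 at depth 25
  add 142.4.72.0/24 -> H1 at depth 24
  add 142.4.64.0/20 -> H2 at depth 20
  add 74.31.110.160/28 -> H0 at depth 28
  add 74.31.110.160/28 -> H0 at depth 28
  add 74.31.110.0/24 -> H0 at depth 24
  ? 74.24.1.39  path d0:H2→d1:-→d2:-→d3:-→d4:-→d5:-→d6:-→d7:-→d8:-→d9:H0→d10:-→d11:-→d12:-→d13:H2  best=H2
  ? 74.31.110.30  path d0:H2→d1:-→d2:-→d3:-→d4:-→d5:-→d6:-→d7:-→d8:-→d9:H0→d10:-→d11:-→d12:-→d13:H2→d14:-→d15:-→d16:-→d17:-→d18:-→d19:-→d20:-→d21:-→d22:-→d23:-→d24:H0  best=H0
  ? 74.31.110.133  path d0:H2→d1:-→d2:-→d3:-→d4:-→d5:-→d6:-→d7:-→d8:-→d9:H0→d10:-→d11:-→d12:-→d13:H2→d14:-→d15:-→d16:-→d17:-→d18:-→d19:-→d20:-→d21:-→d22:-→d23:-→d24:H0→d25:H2→d26:-  best=H2

== LOOKUPS ==
["no-route","no-route","H1","H1","H2","H1","H2","H2","H0","H2"]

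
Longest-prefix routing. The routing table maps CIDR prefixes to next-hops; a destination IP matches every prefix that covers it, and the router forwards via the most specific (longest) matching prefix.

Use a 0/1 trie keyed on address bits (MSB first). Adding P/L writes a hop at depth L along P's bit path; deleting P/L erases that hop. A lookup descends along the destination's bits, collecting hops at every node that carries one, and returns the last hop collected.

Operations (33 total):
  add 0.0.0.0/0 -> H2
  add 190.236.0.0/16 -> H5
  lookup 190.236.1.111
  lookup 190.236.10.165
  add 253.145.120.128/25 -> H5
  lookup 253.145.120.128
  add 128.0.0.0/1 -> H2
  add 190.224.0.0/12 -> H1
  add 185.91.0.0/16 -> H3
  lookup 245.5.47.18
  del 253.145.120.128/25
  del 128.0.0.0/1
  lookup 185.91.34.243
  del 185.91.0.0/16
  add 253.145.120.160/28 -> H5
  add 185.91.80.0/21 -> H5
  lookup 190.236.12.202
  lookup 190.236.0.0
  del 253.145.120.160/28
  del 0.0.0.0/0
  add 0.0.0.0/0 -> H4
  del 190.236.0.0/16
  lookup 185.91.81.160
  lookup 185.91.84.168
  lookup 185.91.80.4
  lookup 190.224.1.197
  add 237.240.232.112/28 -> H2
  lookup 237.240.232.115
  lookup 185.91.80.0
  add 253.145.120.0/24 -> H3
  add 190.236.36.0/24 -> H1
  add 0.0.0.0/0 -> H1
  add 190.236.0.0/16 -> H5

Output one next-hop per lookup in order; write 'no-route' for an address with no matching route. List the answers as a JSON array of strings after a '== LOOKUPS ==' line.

Apply in order:
  add 0.0.0.0/0 -> H2 at depth 0
  add 190.236.0.0/16 -> H5 at depth 16
  Q 190.236.1.111: descend 1011111011101100 ; hops seen [H2,H5] ; pick H5
  Q 190.236.10.165: descend 1011111011101100 ; hops seen [H2,H5] ; pick H5
  add 253.145.120.128/25 -> H5 at depth 25
  Q 253.145.120.128: descend 1111110110010001011110001 ; hops seen [H2,H5] ; pick H5
  add 128.0.0.0/1 -> H2 at depth 1
  add 190.224.0.0/12 -> H1 at depth 12
  add 185.91.0.0/16 -> H3 at depth 16
  Q 245.5.47.18: descend 1111 ; hops seen [H2,H2] ; pick H2
  - 253.145.120.128/25 clear@25
  - 128.0.0.0/1 clear@1
  Q 185.91.34.243: descend 1011100101011011 ; hops seen [H2,H3] ; pick H3
  - 185.91.0.0/16 clear@16
  add 253.145.120.160/28 -> H5 at depth 28
  add 185.91.80.0/21 -> H5 at depth 21
  Q 190.236.12.202: descend 1011111011101100 ; hops seen [H2,H1,H5] ; pick H5
  Q 190.236.0.0: descend 1011111011101100 ; hops seen [H2,H1,H5] ; pick H5
  - 253.145.120.160/28 clear@28
  - 0.0.0.0/0 clear@0
  add 0.0.0.0/0 -> H4 at depth 0
  - 190.236.0.0/16 clear@16
  Q 185.91.81.160: descend 101110010101101101010 ; hops seen [H4,H5] ; pick H5
  Q 185.91.84.168: descend 101110010101101101010 ; hops seen [H4,H5] ; pick H5
  Q 185.91.80.4: descend 101110010101101101010 ; hops seen [H4,H5] ; pick H5
  Q 190.224.1.197: descend 101111101110 ; hops seen [H4,H1] ; pick H1
  add 237.240.232.112/28 -> H2 at depth 28
  Q 237.240.232.115: descend 1110110111110000111010000111 ; hops seen [H4,H2] ; pick H2
  Q 185.91.80.0: descend 101110010101101101010 ; hops seen [H4,H5] ; pick H5
  add 253.145.120.0/24 -> H3 at depth 24
  add 190.236.36.0/24 -> H1 at depth 24
  add 0.0.0.0/0 -> H1 at depth 0
  add 190.236.0.0/16 -> H5 at depth 16

== LOOKUPS ==
["H5","H5","H5","H2","H3","H5","H5","H5","H5","H5","H1","H2","H5"]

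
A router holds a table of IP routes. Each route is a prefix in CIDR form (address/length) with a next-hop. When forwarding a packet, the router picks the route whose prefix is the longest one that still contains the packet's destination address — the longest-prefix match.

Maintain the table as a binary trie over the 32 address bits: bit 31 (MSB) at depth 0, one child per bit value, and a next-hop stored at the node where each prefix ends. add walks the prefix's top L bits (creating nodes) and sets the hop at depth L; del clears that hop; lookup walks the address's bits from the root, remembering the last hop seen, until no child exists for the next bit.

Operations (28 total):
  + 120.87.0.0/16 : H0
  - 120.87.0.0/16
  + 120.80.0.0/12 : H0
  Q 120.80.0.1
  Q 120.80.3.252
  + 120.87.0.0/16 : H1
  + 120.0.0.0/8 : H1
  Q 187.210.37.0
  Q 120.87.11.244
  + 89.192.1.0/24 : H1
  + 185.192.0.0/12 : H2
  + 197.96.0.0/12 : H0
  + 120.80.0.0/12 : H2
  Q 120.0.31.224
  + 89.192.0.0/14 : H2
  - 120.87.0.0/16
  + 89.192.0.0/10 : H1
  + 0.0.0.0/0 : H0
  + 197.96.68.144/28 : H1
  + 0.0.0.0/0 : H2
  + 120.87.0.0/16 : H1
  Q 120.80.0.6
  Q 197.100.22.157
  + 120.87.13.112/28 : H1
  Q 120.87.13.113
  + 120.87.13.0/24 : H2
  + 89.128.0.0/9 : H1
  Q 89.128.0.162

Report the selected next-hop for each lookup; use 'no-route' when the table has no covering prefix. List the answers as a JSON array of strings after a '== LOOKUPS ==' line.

Trace:
  + 120.87.0.0/16 (H0) depth=16
  - 120.87.0.0/16 clear@16
  + 120.80.0.0/12 (H0) depth=12
  lookup 120.80.0.1: bits 0111100001010 walk d0:-→d1:-→d2:-→d3:-→d4:-→d5:-→d6:-→d7:-→d8:-→d9:-→d10:-→d11:-→d12:H0→d13:- -> H0
  lookup 120.80.3.252: bits 0111100001010 walk d0:-→d1:-→d2:-→d3:-→d4:-→d5:-→d6:-→d7:-→d8:-→d9:-→d10:-→d11:-→d12:H0→d13:- -> H0
  + 120.87.0.0/16 (H1) depth=16
  + 120.0.0.0/8 (H1) depth=8
  lookup 187.210.37.0: bits ε walk d0:- -> no-route
  lookup 120.87.11.244: bits 0111100001010111 walk d0:-→d1:-→d2:-→d3:-→d4:-→d5:-→d6:-→d7:-→d8:H1→d9:-→d10:-→d11:-→d12:H0→d13:-→d14:-→d15:-→d16:H1 -> H1
  + 89.192.1.0/24 (H1) depth=24
  + 185.192.0.0/12 (H2) depth=12
  + 197.96.0.0/12 (H0) depth=12
  + 120.80.0.0/12 (H2) depth=12
  lookup 120.0.31.224: bits 011110000 walk d0:-→d1:-→d2:-→d3:-→d4:-→d5:-→d6:-→d7:-→d8:H1→d9:- -> H1
  + 89.192.0.0/14 (H2) depth=14
  - 120.87.0.0/16 clear@16
  + 89.192.0.0/10 (H1) depth=10
  + 0.0.0.0/0 (H0) depth=0
  + 197.96.68.144/28 (H1) depth=28
  + 0.0.0.0/0 (H2) depth=0
  + 120.87.0.0/16 (H1) depth=16
  lookup 120.80.0.6: bits 0111100001010 walk d0:H2→d1:-→d2:-→d3:-→d4:-→d5:-→d6:-→d7:-→d8:H1→d9:-→d10:-→d11:-→d12:H2→d13:- -> H2
  lookup 197.100.22.157: bits 1100010101100 walk d0:H2→d1:-→d2:-→d3:-→d4:-→d5:-→d6:-→d7:-→d8:-→d9:-→d10:-→d11:-→d12:H0→d13:- -> H0
  + 120.87.13.112/28 (H1) depth=28
  lookup 120.87.13.113: bits 0111100001010111000011010111 walk d0:H2→d1:-→d2:-→d3:-→d4:-→d5:-→d6:-→d7:-→d8:H1→d9:-→d10:-→d11:-→d12:H2→d13:-→d14:-→d15:-→d16:H1→d17:-→d18:-→d19:-→d20:-→d21:-→d22:-→d23:-→d24:-→d25:-→d26:-→d27:-→d28:H1 -> H1
  + 120.87.13.0/24 (H2) depth=24
  + 89.128.0.0/9 (H1) depth=9
  lookup 89.128.0.162: bits 010110011 walk d0:H2→d1:-→d2:-→d3:-→d4:-→d5:-→d6:-→d7:-→d8:-→d9:H1 -> H1

== LOOKUPS ==
["H0","H0","no-route","H1","H1","H2","H0","H1","H1"]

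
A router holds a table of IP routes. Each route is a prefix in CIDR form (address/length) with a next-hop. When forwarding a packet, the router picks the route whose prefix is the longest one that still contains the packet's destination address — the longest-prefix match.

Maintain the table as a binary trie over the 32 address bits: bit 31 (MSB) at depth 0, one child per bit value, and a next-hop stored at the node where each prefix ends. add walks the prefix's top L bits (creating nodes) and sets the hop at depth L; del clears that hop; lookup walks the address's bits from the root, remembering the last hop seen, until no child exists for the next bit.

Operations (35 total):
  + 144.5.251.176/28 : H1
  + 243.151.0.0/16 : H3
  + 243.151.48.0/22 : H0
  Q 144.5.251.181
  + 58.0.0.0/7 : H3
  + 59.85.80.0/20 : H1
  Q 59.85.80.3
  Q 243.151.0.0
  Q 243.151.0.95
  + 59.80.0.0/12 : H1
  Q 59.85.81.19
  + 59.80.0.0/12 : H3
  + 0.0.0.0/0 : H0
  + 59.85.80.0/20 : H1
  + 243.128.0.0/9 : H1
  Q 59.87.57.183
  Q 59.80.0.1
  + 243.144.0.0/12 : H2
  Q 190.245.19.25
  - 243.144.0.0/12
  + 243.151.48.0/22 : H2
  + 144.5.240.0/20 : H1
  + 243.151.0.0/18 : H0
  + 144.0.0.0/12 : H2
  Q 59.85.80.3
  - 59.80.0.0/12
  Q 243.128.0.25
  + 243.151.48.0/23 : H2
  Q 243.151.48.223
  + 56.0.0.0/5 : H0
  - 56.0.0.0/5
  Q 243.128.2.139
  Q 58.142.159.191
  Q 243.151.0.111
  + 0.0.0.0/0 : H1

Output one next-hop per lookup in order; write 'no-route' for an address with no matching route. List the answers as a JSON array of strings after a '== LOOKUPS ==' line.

Trace:
  add 144.5.251.176/28 -> H1 at depth 28
  add 243.151.0.0/16 -> H3 at depth 16
  add 243.151.48.0/22 -> H0 at depth 22
  lookup 144.5.251.181: bits 1001000000000101111110111011 walk d0:-→d1:-→d2:-→d3:-→d4:-→d5:-→d6:-→d7:-→d8:-→d9:-→d10:-→d11:-→d12:-→d13:-→d14:-→d15:-→d16:-→d17:-→d18:-→d19:-→d20:-→d21:-→d22:-→d23:-→d24:-→d25:-→d26:-→d27:-→d28:H1 -> H1
  add 58.0.0.0/7 -> H3 at depth 7
  add 59.85.80.0/20 -> H1 at depth 20
  lookup 59.85.80.3: bits 00111011010101010101 walk d0:-→d1:-→d2:-→d3:-→d4:-→d5:-→d6:-→d7:H3→d8:-→d9:-→d10:-→d11:-→d12:-→d13:-→d14:-→d15:-→d16:-→d17:-→d18:-→d19:-→d20:H1 -> H1
  lookup 243.151.0.0: bits 111100111001011100 walk d0:-→d1:-→d2:-→d3:-→d4:-→d5:-→d6:-→d7:-→d8:-→d9:-→d10:-→d11:-→d12:-→d13:-→d14:-→d15:-→d16:H3→d17:-→d18:- -> H3
  lookup 243.151.0.95: bits 111100111001011100 walk d0:-→d1:-→d2:-→d3:-→d4:-→d5:-→d6:-→d7:-→d8:-→d9:-→d10:-→d11:-→d12:-→d13:-→d14:-→d15:-→d16:H3→d17:-→d18:- -> H3
  add 59.80.0.0/12 -> H1 at depth 12
  lookup 59.85.81.19: bits 00111011010101010101 walk d0:-→d1:-→d2:-→d3:-→d4:-→d5:-→d6:-→d7:H3→d8:-→d9:-→d10:-→d11:-→d12:H1→d13:-→d14:-→d15:-→d16:-→d17:-→d18:-→d19:-→d20:H1 -> H1
  add 59.80.0.0/12 -> H3 at depth 12
  add 0.0.0.0/0 -> H0 at depth 0
  add 59.85.80.0/20 -> H1 at depth 20
  add 243.128.0.0/9 -> H1 at depth 9
  lookup 59.87.57.183: bits 00111011010101 walk d0:H0→d1:-→d2:-→d3:-→d4:-→d5:-→d6:-→d7:H3→d8:-→d9:-→d10:-→d11:-→d12:H3→d13:-→d14:- -> H3
  lookup 59.80.0.1: bits 0011101101010 walk d0:H0→d1:-→d2:-→d3:-→d4:-→d5:-→d6:-→d7:H3→d8:-→d9:-→d10:-→d11:-→d12:H3→d13:- -> H3
  add 243.144.0.0/12 -> H2 at depth 12
  lookup 190.245.19.25: bits 10 walk d0:H0→d1:-→d2:- -> H0
  del 243.144.0.0/12 (clear depth 12)
  add 243.151.48.0/22 -> H2 at depth 22
  add 144.5.240.0/20 -> H1 at depth 20
  add 243.151.0.0/18 -> H0 at depth 18
  add 144.0.0.0/12 -> H2 at depth 12
  lookup 59.85.80.3: bits 00111011010101010101 walk d0:H0→d1:-→d2:-→d3:-→d4:-→d5:-→d6:-→d7:H3→d8:-→d9:-→d10:-→d11:-→d12:H3→d13:-→d14:-→d15:-→d16:-→d17:-→d18:-→d19:-→d20:H1 -> H1
  del 59.80.0.0/12 (clear depth 12)
  lookup 243.128.0.25: bits 11110011100 walk d0:H0→d1:-→d2:-→d3:-→d4:-→d5:-→d6:-→d7:-→d8:-→d9:H1→d10:-→d11:- -> H1
  add 243.151.48.0/23 -> H2 at depth 23
  lookup 243.151.48.223: bits 11110011100101110011000 walk d0:H0→d1:-→d2:-→d3:-→d4:-→d5:-→d6:-→d7:-→d8:-→d9:H1→d10:-→d11:-→d12:-→d13:-→d14:-→d15:-→d16:H3→d17:-→d18:H0→d19:-→d20:-→d21:-→d22:H2→d23:H2 -> H2
  add 56.0.0.0/5 -> H0 at depth 5
  del 56.0.0.0/5 (clear depth 5)
  lookup 243.128.2.139: bits 11110011100 walk d0:H0→d1:-→d2:-→d3:-→d4:-→d5:-→d6:-→d7:-→d8:-→d9:H1→d10:-→d11:- -> H1
  lookup 58.142.159.191: bits 0011101 walk d0:H0→d1:-→d2:-→d3:-→d4:-→d5:-→d6:-→d7:H3 -> H3
  lookup 243.151.0.111: bits 111100111001011100 walk d0:H0→d1:-→d2:-→d3:-→d4:-→d5:-→d6:-→d7:-→d8:-→d9:H1→d10:-→d11:-→d12:-→d13:-→d14:-→d15:-→d16:H3→d17:-→d18:H0 -> H0
  add 0.0.0.0/0 -> H1 at depth 0

== LOOKUPS ==
["H1","H1","H3","H3","H1","H3","H3","H0","H1","H1","H2","H1","H3","H0"]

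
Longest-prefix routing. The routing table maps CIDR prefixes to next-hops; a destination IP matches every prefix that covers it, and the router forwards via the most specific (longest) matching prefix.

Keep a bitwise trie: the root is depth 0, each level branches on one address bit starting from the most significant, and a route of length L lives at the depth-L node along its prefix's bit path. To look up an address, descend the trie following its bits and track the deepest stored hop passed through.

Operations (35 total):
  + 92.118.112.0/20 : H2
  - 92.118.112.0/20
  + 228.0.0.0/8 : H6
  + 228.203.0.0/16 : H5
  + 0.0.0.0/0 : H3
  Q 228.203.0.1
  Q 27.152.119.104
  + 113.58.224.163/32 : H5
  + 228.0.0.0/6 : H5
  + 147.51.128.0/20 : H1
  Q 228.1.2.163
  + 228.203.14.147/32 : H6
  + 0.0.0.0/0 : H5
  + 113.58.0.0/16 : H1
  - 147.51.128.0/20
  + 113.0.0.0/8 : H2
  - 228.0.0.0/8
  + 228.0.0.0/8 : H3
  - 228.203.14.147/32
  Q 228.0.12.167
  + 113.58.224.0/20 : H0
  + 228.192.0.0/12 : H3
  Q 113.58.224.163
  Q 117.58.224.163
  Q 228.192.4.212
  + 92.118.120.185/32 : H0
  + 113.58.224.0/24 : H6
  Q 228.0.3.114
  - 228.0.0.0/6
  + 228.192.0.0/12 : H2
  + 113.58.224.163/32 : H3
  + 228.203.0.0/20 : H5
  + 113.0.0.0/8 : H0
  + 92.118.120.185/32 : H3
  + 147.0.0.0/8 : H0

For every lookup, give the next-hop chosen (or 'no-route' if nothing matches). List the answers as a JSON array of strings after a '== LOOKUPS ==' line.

Process each operation:
  + 92.118.112.0/20 (H2) depth=20
  del 92.118.112.0/20 (clear depth 20)
  + 228.0.0.0/8 (H6) depth=8
  + 228.203.0.0/16 (H5) depth=16
  + 0.0.0.0/0 (H3) depth=0
  ? 228.203.0.1  path d0:H3→d1:-→d2:-→d3:-→d4:-→d5:-→d6:-→d7:-→d8:H6→d9:-→d10:-→d11:-→d12:-→d13:-→d14:-→d15:-→d16:H5  best=H5
  ? 27.152.119.104  path d0:H3→d1:-  best=H3
  + 113.58.224.163/32 (H5) depth=32
  + 228.0.0.0/6 (H5) depth=6
  + 147.51.128.0/20 (H1) depth=20
  ? 228.1.2.163  path d0:H3→d1:-→d2:-→d3:-→d4:-→d5:-→d6:H5→d7:-→d8:H6  best=H6
  + 228.203.14.147/32 (H6) depth=32
  + 0.0.0.0/0 (H5) depth=0
  + 113.58.0.0/16 (H1) depth=16
  del 147.51.128.0/20 (clear depth 20)
  + 113.0.0.0/8 (H2) depth=8
  del 228.0.0.0/8 (clear depth 8)
  + 228.0.0.0/8 (H3) depth=8
  del 228.203.14.147/32 (clear depth 32)
  ? 228.0.12.167  path d0:H5→d1:-→d2:-→d3:-→d4:-→d5:-→d6:H5→d7:-→d8:H3  best=H3
  + 113.58.224.0/20 (H0) depth=20
  + 228.192.0.0/12 (H3) depth=12
  ? 113.58.224.163  path d0:H5→d1:-→d2:-→d3:-→d4:-→d5:-→d6:-→d7:-→d8:H2→d9:-→d10:-→d11:-→d12:-→d13:-→d14:-→d15:-→d16:H1→d17:-→d18:-→d19:-→d20:H0→d21:-→d22:-→d23:-→d24:-→d25:-→d26:-→d27:-→d28:-→d29:-→d30:-→d31:-→d32:H5  best=H5
  ? 117.58.224.163  path d0:H5→d1:-→d2:-→d3:-→d4:-→d5:-  best=H5
  ? 228.192.4.212  path d0:H5→d1:-→d2:-→d3:-→d4:-→d5:-→d6:H5→d7:-→d8:H3→d9:-→d10:-→d11:-→d12:H3  best=H3
  + 92.118.120.185/32 (H0) depth=32
  + 113.58.224.0/24 (H6) depth=24
  ? 228.0.3.114  path d0:H5→d1:-→d2:-→d3:-→d4:-→d5:-→d6:H5→d7:-→d8:H3  best=H3
  del 228.0.0.0/6 (clear depth 6)
  + 228.192.0.0/12 (H2) depth=12
  + 113.58.224.163/32 (H3) depth=32
  + 228.203.0.0/20 (H5) depth=20
  + 113.0.0.0/8 (H0) depth=8
  + 92.118.120.185/32 (H3) depth=32
  + 147.0.0.0/8 (H0) depth=8

== LOOKUPS ==
["H5","H3","H6","H3","H5","H5","H3","H3"]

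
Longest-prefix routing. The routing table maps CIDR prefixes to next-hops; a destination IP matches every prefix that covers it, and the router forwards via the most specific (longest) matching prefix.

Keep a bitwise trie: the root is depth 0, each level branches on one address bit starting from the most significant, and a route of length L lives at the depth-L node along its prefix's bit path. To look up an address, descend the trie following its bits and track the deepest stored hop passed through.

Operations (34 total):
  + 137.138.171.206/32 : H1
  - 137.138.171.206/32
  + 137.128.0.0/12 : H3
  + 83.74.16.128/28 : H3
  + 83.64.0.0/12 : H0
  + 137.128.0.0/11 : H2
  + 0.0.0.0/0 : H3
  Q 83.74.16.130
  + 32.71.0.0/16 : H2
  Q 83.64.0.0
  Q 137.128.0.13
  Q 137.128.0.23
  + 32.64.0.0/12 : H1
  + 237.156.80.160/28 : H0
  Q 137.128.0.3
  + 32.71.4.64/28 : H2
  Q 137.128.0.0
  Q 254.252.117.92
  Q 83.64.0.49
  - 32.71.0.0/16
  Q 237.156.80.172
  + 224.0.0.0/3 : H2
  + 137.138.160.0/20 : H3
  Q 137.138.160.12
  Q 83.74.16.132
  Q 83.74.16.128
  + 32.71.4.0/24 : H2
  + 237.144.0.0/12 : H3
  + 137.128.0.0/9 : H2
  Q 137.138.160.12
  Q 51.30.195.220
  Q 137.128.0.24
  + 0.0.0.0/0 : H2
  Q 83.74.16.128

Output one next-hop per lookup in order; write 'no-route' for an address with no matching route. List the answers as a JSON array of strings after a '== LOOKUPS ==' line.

Trace:
  add 137.138.171.206/32 -> H1 at depth 32
  - 137.138.171.206/32 clear@32
  add 137.128.0.0/12 -> H3 at depth 12
  add 83.74.16.128/28 -> H3 at depth 28
  add 83.64.0.0/12 -> H0 at depth 12
  add 137.128.0.0/11 -> H2 at depth 11
  add 0.0.0.0/0 -> H3 at depth 0
  lookup 83.74.16.130: bits 0101001101001010000100001000 walk d0:H3→d1:-→d2:-→d3:-→d4:-→d5:-→d6:-→d7:-→d8:-→d9:-→d10:-→d11:-→d12:H0→d13:-→d14:-→d15:-→d16:-→d17:-→d18:-→d19:-→d20:-→d21:-→d22:-→d23:-→d24:-→d25:-→d26:-→d27:-→d28:H3 -> H3
  add 32.71.0.0/16 -> H2 at depth 16
  lookup 83.64.0.0: bits 010100110100 walk d0:H3→d1:-→d2:-→d3:-→d4:-→d5:-→d6:-→d7:-→d8:-→d9:-→d10:-→d11:-→d12:H0 -> H0
  lookup 137.128.0.13: bits 100010011000 walk d0:H3→d1:-→d2:-→d3:-→d4:-→d5:-→d6:-→d7:-→d8:-→d9:-→d10:-→d11:H2→d12:H3 -> H3
  lookup 137.128.0.23: bits 100010011000 walk d0:H3→d1:-→d2:-→d3:-→d4:-→d5:-→d6:-→d7:-→d8:-→d9:-→d10:-→d11:H2→d12:H3 -> H3
  add 32.64.0.0/12 -> H1 at depth 12
  add 237.156.80.160/28 -> H0 at depth 28
  lookup 137.128.0.3: bits 100010011000 walk d0:H3→d1:-→d2:-→d3:-→d4:-→d5:-→d6:-→d7:-→d8:-→d9:-→d10:-→d11:H2→d12:H3 -> H3
  add 32.71.4.64/28 -> H2 at depth 28
  lookup 137.128.0.0: bits 100010011000 walk d0:H3→d1:-→d2:-→d3:-→d4:-→d5:-→d6:-→d7:-→d8:-→d9:-→d10:-→d11:H2→d12:H3 -> H3
  lookup 254.252.117.92: bits 111 walk d0:H3→d1:-→d2:-→d3:- -> H3
  lookup 83.64.0.49: bits 010100110100 walk d0:H3→d1:-→d2:-→d3:-→d4:-→d5:-→d6:-→d7:-→d8:-→d9:-→d10:-→d11:-→d12:H0 -> H0
  - 32.71.0.0/16 clear@16
  lookup 237.156.80.172: bits 1110110110011100010100001010 walk d0:H3→d1:-→d2:-→d3:-→d4:-→d5:-→d6:-→d7:-→d8:-→d9:-→d10:-→d11:-→d12:-→d13:-→d14:-→d15:-→d16:-→d17:-→d18:-→d19:-→d20:-→d21:-→d22:-→d23:-→d24:-→d25:-→d26:-→d27:-→d28:H0 -> H0
  add 224.0.0.0/3 -> H2 at depth 3
  add 137.138.160.0/20 -> H3 at depth 20
  lookup 137.138.160.12: bits 10001001100010101010 walk d0:H3→d1:-→d2:-→d3:-→d4:-→d5:-→d6:-→d7:-→d8:-→d9:-→d10:-→d11:H2→d12:H3→d13:-→d14:-→d15:-→d16:-→d17:-→d18:-→d19:-→d20:H3 -> H3
  lookup 83.74.16.132: bits 0101001101001010000100001000 walk d0:H3→d1:-→d2:-→d3:-→d4:-→d5:-→d6:-→d7:-→d8:-→d9:-→d10:-→d11:-→d12:H0→d13:-→d14:-→d15:-→d16:-→d17:-→d18:-→d19:-→d20:-→d21:-→d22:-→d23:-→d24:-→d25:-→d26:-→d27:-→d28:H3 -> H3
  lookup 83.74.16.128: bits 0101001101001010000100001000 walk d0:H3→d1:-→d2:-→d3:-→d4:-→d5:-→d6:-→d7:-→d8:-→d9:-→d10:-→d11:-→d12:H0→d13:-→d14:-→d15:-→d16:-→d17:-→d18:-→d19:-→d20:-→d21:-→d22:-→d23:-→d24:-→d25:-→d26:-→d27:-→d28:H3 -> H3
  add 32.71.4.0/24 -> H2 at depth 24
  add 237.144.0.0/12 -> H3 at depth 12
  add 137.128.0.0/9 -> H2 at depth 9
  lookup 137.138.160.12: bits 10001001100010101010 walk d0:H3→d1:-→d2:-→d3:-→d4:-→d5:-→d6:-→d7:-→d8:-→d9:H2→d10:-→d11:H2→d12:H3→d13:-→d14:-→d15:-→d16:-→d17:-→d18:-→d19:-→d20:H3 -> H3
  lookup 51.30.195.220: bits 001 walk d0:H3→d1:-→d2:-→d3:- -> H3
  lookup 137.128.0.24: bits 100010011000 walk d0:H3→d1:-→d2:-→d3:-→d4:-→d5:-→d6:-→d7:-→d8:-→d9:H2→d10:-→d11:H2→d12:H3 -> H3
  add 0.0.0.0/0 -> H2 at depth 0
  lookup 83.74.16.128: bits 0101001101001010000100001000 walk d0:H2→d1:-→d2:-→d3:-→d4:-→d5:-→d6:-→d7:-→d8:-→d9:-→d10:-→d11:-→d12:H0→d13:-→d14:-→d15:-→d16:-→d17:-→d18:-→d19:-→d20:-→d21:-→d22:-→d23:-→d24:-→d25:-→d26:-→d27:-→d28:H3 -> H3

== LOOKUPS ==
["H3","H0","H3","H3","H3","H3","H3","H0","H0","H3","H3","H3","H3","H3","H3","H3"]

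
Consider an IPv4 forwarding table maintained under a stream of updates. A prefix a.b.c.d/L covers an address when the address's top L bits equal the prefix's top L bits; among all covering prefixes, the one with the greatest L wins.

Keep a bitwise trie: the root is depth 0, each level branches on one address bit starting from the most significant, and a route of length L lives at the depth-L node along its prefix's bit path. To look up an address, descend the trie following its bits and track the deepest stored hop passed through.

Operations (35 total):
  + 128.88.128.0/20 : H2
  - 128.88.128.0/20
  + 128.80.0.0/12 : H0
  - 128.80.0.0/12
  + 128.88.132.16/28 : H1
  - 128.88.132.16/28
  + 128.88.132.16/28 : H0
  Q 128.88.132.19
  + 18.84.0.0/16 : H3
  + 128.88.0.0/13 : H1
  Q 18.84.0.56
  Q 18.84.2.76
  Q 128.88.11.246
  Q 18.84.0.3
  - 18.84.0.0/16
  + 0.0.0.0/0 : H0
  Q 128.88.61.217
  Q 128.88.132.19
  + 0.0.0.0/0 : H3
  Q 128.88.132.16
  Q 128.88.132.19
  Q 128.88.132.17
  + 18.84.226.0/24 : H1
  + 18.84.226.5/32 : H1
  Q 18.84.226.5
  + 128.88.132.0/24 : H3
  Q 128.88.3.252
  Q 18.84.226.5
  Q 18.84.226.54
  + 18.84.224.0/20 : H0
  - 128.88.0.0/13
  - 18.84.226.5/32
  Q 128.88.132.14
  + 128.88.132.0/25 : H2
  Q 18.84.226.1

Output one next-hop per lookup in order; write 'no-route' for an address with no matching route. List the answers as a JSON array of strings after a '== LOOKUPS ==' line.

Apply in order:
  add 128.88.128.0/20 -> H2 at depth 20
  del 128.88.128.0/20 (clear depth 20)
  add 128.80.0.0/12 -> H0 at depth 12
  del 128.80.0.0/12 (clear depth 12)
  add 128.88.132.16/28 -> H1 at depth 28
  del 128.88.132.16/28 (clear depth 28)
  add 128.88.132.16/28 -> H0 at depth 28
  Q 128.88.132.19: descend 1000000001011000100001000001 ; hops seen [H0] ; pick H0
  add 18.84.0.0/16 -> H3 at depth 16
  add 128.88.0.0/13 -> H1 at depth 13
  Q 18.84.0.56: descend 0001001001010100 ; hops seen [H3] ; pick H3
  Q 18.84.2.76: descend 0001001001010100 ; hops seen [H3] ; pick H3
  Q 128.88.11.246: descend 1000000001011000 ; hops seen [H1] ; pick H1
  Q 18.84.0.3: descend 0001001001010100 ; hops seen [H3] ; pick H3
  del 18.84.0.0/16 (clear depth 16)
  add 0.0.0.0/0 -> H0 at depth 0
  Q 128.88.61.217: descend 1000000001011000 ; hops seen [H0,H1] ; pick H1
  Q 128.88.132.19: descend 1000000001011000100001000001 ; hops seen [H0,H1,H0] ; pick H0
  add 0.0.0.0/0 -> H3 at depth 0
  Q 128.88.132.16: descend 1000000001011000100001000001 ; hops seen [H3,H1,H0] ; pick H0
  Q 128.88.132.19: descend 1000000001011000100001000001 ; hops seen [H3,H1,H0] ; pick H0
  Q 128.88.132.17: descend 1000000001011000100001000001 ; hops seen [H3,H1,H0] ; pick H0
  add 18.84.226.0/24 -> H1 at depth 24
  add 18.84.226.5/32 -> H1 at depth 32
  Q 18.84.226.5: descend 00010010010101001110001000000101 ; hops seen [H3,H1,H1] ; pick H1
  add 128.88.132.0/24 -> H3 at depth 24
  Q 128.88.3.252: descend 1000000001011000 ; hops seen [H3,H1] ; pick H1
  Q 18.84.226.5: descend 00010010010101001110001000000101 ; hops seen [H3,H1,H1] ; pick H1
  Q 18.84.226.54: descend 00010010010101001110001000 ; hops seen [H3,H1] ; pick H1
  add 18.84.224.0/20 -> H0 at depth 20
  del 128.88.0.0/13 (clear depth 13)
  del 18.84.226.5/32 (clear depth 32)
  Q 128.88.132.14: descend 100000000101100010000100000 ; hops seen [H3,H3] ; pick H3
  add 128.88.132.0/25 -> H2 at depth 25
  Q 18.84.226.1: descend 00010010010101001110001000000 ; hops seen [H3,H0,H1] ; pick H1

== LOOKUPS ==
["H0","H3","H3","H1","H3","H1","H0","H0","H0","H0","H1","H1","H1","H1","H3","H1"]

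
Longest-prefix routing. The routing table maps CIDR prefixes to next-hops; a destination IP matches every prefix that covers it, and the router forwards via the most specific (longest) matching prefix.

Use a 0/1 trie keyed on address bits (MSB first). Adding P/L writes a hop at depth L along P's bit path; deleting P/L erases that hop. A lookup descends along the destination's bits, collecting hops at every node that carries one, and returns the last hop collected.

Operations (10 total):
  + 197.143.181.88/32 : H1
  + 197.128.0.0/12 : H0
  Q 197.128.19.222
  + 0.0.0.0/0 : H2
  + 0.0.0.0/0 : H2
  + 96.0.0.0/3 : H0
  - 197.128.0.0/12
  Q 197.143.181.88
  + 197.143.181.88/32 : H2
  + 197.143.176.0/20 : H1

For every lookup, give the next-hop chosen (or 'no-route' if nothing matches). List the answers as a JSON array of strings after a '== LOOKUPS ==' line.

Apply in order:
  add 197.143.181.88/32 -> H1 at depth 32
  add 197.128.0.0/12 -> H0 at depth 12
  lookup 197.128.19.222: bits 110001011000 walk d0:-→d1:-→d2:-→d3:-→d4:-→d5:-→d6:-→d7:-→d8:-→d9:-→d10:-→d11:-→d12:H0 -> H0
  add 0.0.0.0/0 -> H2 at depth 0
  add 0.0.0.0/0 -> H2 at depth 0
  add 96.0.0.0/3 -> H0 at depth 3
  del 197.128.0.0/12 (clear depth 12)
  lookup 197.143.181.88: bits 11000101100011111011010101011000 walk d0:H2→d1:-→d2:-→d3:-→d4:-→d5:-→d6:-→d7:-→d8:-→d9:-→d10:-→d11:-→d12:-→d13:-→d14:-→d15:-→d16:-→d17:-→d18:-→d19:-→d20:-→d21:-→d22:-→d23:-→d24:-→d25:-→d26:-→d27:-→d28:-→d29:-→d30:-→d31:-→d32:H1 -> H1
  add 197.143.181.88/32 -> H2 at depth 32
  add 197.143.176.0/20 -> H1 at depth 20

== LOOKUPS ==
["H0","H1"]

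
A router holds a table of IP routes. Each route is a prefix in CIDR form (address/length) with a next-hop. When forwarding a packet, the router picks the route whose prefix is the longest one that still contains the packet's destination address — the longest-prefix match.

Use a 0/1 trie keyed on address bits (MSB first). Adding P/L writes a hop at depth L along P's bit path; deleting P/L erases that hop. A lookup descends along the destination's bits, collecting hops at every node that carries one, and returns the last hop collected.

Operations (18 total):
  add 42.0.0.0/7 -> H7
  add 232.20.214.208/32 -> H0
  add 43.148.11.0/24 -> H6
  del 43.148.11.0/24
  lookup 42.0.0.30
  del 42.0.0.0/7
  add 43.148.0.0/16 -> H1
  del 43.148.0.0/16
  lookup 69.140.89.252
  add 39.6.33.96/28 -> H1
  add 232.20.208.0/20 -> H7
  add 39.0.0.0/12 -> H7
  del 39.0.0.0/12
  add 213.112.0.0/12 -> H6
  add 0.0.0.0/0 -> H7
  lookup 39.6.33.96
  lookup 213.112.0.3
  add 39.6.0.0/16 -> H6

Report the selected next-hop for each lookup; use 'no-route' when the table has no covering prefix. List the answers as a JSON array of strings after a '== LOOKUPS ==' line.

Process each operation:
  + 42.0.0.0/7 (H7) depth=7
  + 232.20.214.208/32 (H0) depth=32
  + 43.148.11.0/24 (H6) depth=24
  - 43.148.11.0/24 clear@24
  ? 42.0.0.30  path d0:-→d1:-→d2:-→d3:-→d4:-→d5:-→d6:-→d7:H7  best=H7
  - 42.0.0.0/7 clear@7
  + 43.148.0.0/16 (H1) depth=16
  - 43.148.0.0/16 clear@16
  ? 69.140.89.252  path d0:-→d1:-  best=no-route
  + 39.6.33.96/28 (H1) depth=28
  + 232.20.208.0/20 (H7) depth=20
  + 39.0.0.0/12 (H7) depth=12
  - 39.0.0.0/12 clear@12
  + 213.112.0.0/12 (H6) depth=12
  + 0.0.0.0/0 (H7) depth=0
  ? 39.6.33.96  path d0:H7→d1:-→d2:-→d3:-→d4:-→d5:-→d6:-→d7:-→d8:-→d9:-→d10:-→d11:-→d12:-→d13:-→d14:-→d15:-→d16:-→d17:-→d18:-→d19:-→d20:-→d21:-→d22:-→d23:-→d24:-→d25:-→d26:-→d27:-→d28:H1  best=H1
  ? 213.112.0.3  path d0:H7→d1:-→d2:-→d3:-→d4:-→d5:-→d6:-→d7:-→d8:-→d9:-→d10:-→d11:-→d12:H6  best=H6
  + 39.6.0.0/16 (H6) depth=16

== LOOKUPS ==
["H7","no-route","H1","H6"]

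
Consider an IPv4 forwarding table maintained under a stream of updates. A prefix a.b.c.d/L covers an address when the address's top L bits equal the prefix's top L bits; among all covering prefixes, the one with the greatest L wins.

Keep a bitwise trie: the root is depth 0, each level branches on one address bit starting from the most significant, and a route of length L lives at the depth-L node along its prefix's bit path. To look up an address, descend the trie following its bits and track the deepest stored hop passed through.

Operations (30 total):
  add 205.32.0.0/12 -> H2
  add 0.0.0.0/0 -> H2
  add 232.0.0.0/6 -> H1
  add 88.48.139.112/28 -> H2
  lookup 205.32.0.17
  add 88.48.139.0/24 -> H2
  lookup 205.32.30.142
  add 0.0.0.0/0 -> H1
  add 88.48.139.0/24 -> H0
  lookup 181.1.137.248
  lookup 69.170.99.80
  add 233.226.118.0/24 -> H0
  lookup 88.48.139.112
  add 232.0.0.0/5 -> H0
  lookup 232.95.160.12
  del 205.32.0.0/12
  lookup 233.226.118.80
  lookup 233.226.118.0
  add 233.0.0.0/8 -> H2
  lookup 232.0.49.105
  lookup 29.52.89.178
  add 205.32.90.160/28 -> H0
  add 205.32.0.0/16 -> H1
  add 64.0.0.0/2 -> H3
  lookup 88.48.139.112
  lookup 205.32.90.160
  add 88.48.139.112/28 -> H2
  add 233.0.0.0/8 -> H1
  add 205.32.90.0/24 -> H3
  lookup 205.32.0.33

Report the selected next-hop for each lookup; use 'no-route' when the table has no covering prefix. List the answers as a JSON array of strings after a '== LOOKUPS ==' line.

Trace:
  add 205.32.0.0/12 -> H2 at depth 12
  add 0.0.0.0/0 -> H2 at depth 0
  add 232.0.0.0/6 -> H1 at depth 6
  add 88.48.139.112/28 -> H2 at depth 28
  ? 205.32.0.17  path d0:H2→d1:-→d2:-→d3:-→d4:-→d5:-→d6:-→d7:-→d8:-→d9:-→d10:-→d11:-→d12:H2  best=H2
  add 88.48.139.0/24 -> H2 at depth 24
  ? 205.32.30.142  path d0:H2→d1:-→d2:-→d3:-→d4:-→d5:-→d6:-→d7:-→d8:-→d9:-→d10:-→d11:-→d12:H2  best=H2
  add 0.0.0.0/0 -> H1 at depth 0
  add 88.48.139.0/24 -> H0 at depth 24
  ? 181.1.137.248  path d0:H1→d1:-  best=H1
  ? 69.170.99.80  path d0:H1→d1:-→d2:-→d3:-  best=H1
  add 233.226.118.0/24 -> H0 at depth 24
  ? 88.48.139.112  path d0:H1→d1:-→d2:-→d3:-→d4:-→d5:-→d6:-→d7:-→d8:-→d9:-→d10:-→d11:-→d12:-→d13:-→d14:-→d15:-→d16:-→d17:-→d18:-→d19:-→d20:-→d21:-→d22:-→d23:-→d24:H0→d25:-→d26:-→d27:-→d28:H2  best=H2
  add 232.0.0.0/5 -> H0 at depth 5
  ? 232.95.160.12  path d0:H1→d1:-→d2:-→d3:-→d4:-→d5:H0→d6:H1→d7:-  best=H1
  del 205.32.0.0/12 (clear depth 12)
  ? 233.226.118.80  path d0:H1→d1:-→d2:-→d3:-→d4:-→d5:H0→d6:H1→d7:-→d8:-→d9:-→d10:-→d11:-→d12:-→d13:-→d14:-→d15:-→d16:-→d17:-→d18:-→d19:-→d20:-→d21:-→d22:-→d23:-→d24:H0  best=H0
  ? 233.226.118.0  path d0:H1→d1:-→d2:-→d3:-→d4:-→d5:H0→d6:H1→d7:-→d8:-→d9:-→d10:-→d11:-→d12:-→d13:-→d14:-→d15:-→d16:-→d17:-→d18:-→d19:-→d20:-→d21:-→d22:-→d23:-→d24:H0  best=H0
  add 233.0.0.0/8 -> H2 at depth 8
  ? 232.0.49.105  path d0:H1→d1:-→d2:-→d3:-→d4:-→d5:H0→d6:H1→d7:-  best=H1
  ? 29.52.89.178  path d0:H1→d1:-  best=H1
  add 205.32.90.160/28 -> H0 at depth 28
  add 205.32.0.0/16 -> H1 at depth 16
  add 64.0.0.0/2 -> H3 at depth 2
  ? 88.48.139.112  path d0:H1→d1:-→d2:H3→d3:-→d4:-→d5:-→d6:-→d7:-→d8:-→d9:-→d10:-→d11:-→d12:-→d13:-→d14:-→d15:-→d16:-→d17:-→d18:-→d19:-→d20:-→d21:-→d22:-→d23:-→d24:H0→d25:-→d26:-→d27:-→d28:H2  best=H2
  ? 205.32.90.160  path d0:H1→d1:-→d2:-→d3:-→d4:-→d5:-→d6:-→d7:-→d8:-→d9:-→d10:-→d11:-→d12:-→d13:-→d14:-→d15:-→d16:H1→d17:-→d18:-→d19:-→d20:-→d21:-→d22:-→d23:-→d24:-→d25:-→d26:-→d27:-→d28:H0  best=H0
  add 88.48.139.112/28 -> H2 at depth 28
  add 233.0.0.0/8 -> H1 at depth 8
  add 205.32.90.0/24 -> H3 at depth 24
  ? 205.32.0.33  path d0:H1→d1:-→d2:-→d3:-→d4:-→d5:-→d6:-→d7:-→d8:-→d9:-→d10:-→d11:-→d12:-→d13:-→d14:-→d15:-→d16:H1→d17:-  best=H1

== LOOKUPS ==
["H2","H2","H1","H1","H2","H1","H0","H0","H1","H1","H2","H0","H1"]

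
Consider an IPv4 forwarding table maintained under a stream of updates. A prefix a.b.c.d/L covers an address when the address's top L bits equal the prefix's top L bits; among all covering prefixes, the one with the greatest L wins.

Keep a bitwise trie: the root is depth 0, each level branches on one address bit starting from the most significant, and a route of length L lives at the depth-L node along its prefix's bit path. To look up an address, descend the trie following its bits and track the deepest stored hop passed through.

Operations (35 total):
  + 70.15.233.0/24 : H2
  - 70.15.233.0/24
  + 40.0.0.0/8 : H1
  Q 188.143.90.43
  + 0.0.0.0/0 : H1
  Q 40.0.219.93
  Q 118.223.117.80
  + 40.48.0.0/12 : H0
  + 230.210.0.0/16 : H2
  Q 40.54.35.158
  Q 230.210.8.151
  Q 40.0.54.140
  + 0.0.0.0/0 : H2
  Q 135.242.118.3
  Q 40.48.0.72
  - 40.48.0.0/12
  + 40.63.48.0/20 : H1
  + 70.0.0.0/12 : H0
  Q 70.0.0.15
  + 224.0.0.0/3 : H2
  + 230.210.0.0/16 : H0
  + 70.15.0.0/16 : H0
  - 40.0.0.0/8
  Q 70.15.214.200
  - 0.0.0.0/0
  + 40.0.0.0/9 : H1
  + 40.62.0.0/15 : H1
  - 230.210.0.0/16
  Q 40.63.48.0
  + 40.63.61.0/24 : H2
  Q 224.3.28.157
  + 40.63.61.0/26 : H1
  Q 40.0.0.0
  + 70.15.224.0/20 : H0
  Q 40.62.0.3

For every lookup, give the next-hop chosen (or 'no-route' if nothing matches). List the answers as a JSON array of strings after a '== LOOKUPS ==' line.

Apply in order:
  add 70.15.233.0/24 -> H2 at depth 24
  - 70.15.233.0/24 clear@24
  add 40.0.0.0/8 -> H1 at depth 8
  lookup 188.143.90.43: bits ε walk d0:- -> no-route
  add 0.0.0.0/0 -> H1 at depth 0
  lookup 40.0.219.93: bits 00101000 walk d0:H1→d1:-→d2:-→d3:-→d4:-→d5:-→d6:-→d7:-→d8:H1 -> H1
  lookup 118.223.117.80: bits 01 walk d0:H1→d1:-→d2:- -> H1
  add 40.48.0.0/12 -> H0 at depth 12
  add 230.210.0.0/16 -> H2 at depth 16
  lookup 40.54.35.158: bits 001010000011 walk d0:H1→d1:-→d2:-→d3:-→d4:-→d5:-→d6:-→d7:-→d8:H1→d9:-→d10:-→d11:-→d12:H0 -> H0
  lookup 230.210.8.151: bits 1110011011010010 walk d0:H1→d1:-→d2:-→d3:-→d4:-→d5:-→d6:-→d7:-→d8:-→d9:-→d10:-→d11:-→d12:-→d13:-→d14:-→d15:-→d16:H2 -> H2
  lookup 40.0.54.140: bits 0010100000 walk d0:H1→d1:-→d2:-→d3:-→d4:-→d5:-→d6:-→d7:-→d8:H1→d9:-→d10:- -> H1
  add 0.0.0.0/0 -> H2 at depth 0
  lookup 135.242.118.3: bits 1 walk d0:H2→d1:- -> H2
  lookup 40.48.0.72: bits 001010000011 walk d0:H2→d1:-→d2:-→d3:-→d4:-→d5:-→d6:-→d7:-→d8:H1→d9:-→d10:-→d11:-→d12:H0 -> H0
  - 40.48.0.0/12 clear@12
  add 40.63.48.0/20 -> H1 at depth 20
  add 70.0.0.0/12 -> H0 at depth 12
  lookup 70.0.0.15: bits 010001100000 walk d0:H2→d1:-→d2:-→d3:-→d4:-→d5:-→d6:-→d7:-→d8:-→d9:-→d10:-→d11:-→d12:H0 -> H0
  add 224.0.0.0/3 -> H2 at depth 3
  add 230.210.0.0/16 -> H0 at depth 16
  add 70.15.0.0/16 -> H0 at depth 16
  - 40.0.0.0/8 clear@8
  lookup 70.15.214.200: bits 010001100000111111 walk d0:H2→d1:-→d2:-→d3:-→d4:-→d5:-→d6:-→d7:-→d8:-→d9:-→d10:-→d11:-→d12:H0→d13:-→d14:-→d15:-→d16:H0→d17:-→d18:- -> H0
  - 0.0.0.0/0 clear@0
  add 40.0.0.0/9 -> H1 at depth 9
  add 40.62.0.0/15 -> H1 at depth 15
  - 230.210.0.0/16 clear@16
  lookup 40.63.48.0: bits 00101000001111110011 walk d0:-→d1:-→d2:-→d3:-→d4:-→d5:-→d6:-→d7:-→d8:-→d9:H1→d10:-→d11:-→d12:-→d13:-→d14:-→d15:H1→d16:-→d17:-→d18:-→d19:-→d20:H1 -> H1
  add 40.63.61.0/24 -> H2 at depth 24
  lookup 224.3.28.157: bits 11100 walk d0:-→d1:-→d2:-→d3:H2→d4:-→d5:- -> H2
  add 40.63.61.0/26 -> H1 at depth 26
  lookup 40.0.0.0: bits 0010100000 walk d0:-→d1:-→d2:-→d3:-→d4:-→d5:-→d6:-→d7:-→d8:-→d9:H1→d10:- -> H1
  add 70.15.224.0/20 -> H0 at depth 20
  lookup 40.62.0.3: bits 001010000011111 walk d0:-→d1:-→d2:-→d3:-→d4:-→d5:-→d6:-→d7:-→d8:-→d9:H1→d10:-→d11:-→d12:-→d13:-→d14:-→d15:H1 -> H1

== LOOKUPS ==
["no-route","H1","H1","H0","H2","H1","H2","H0","H0","H0","H1","H2","H1","H1"]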